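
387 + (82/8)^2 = 492.06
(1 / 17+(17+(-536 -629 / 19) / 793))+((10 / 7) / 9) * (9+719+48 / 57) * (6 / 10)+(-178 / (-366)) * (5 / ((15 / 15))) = 474347450 / 5378919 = 88.19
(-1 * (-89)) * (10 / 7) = 890 / 7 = 127.14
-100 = -100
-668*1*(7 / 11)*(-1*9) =42084 / 11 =3825.82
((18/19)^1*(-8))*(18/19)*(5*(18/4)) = -58320/361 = -161.55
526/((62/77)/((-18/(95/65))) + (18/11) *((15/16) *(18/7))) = 1723176/12709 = 135.59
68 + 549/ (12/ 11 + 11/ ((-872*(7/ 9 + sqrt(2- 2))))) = 13922956/ 24053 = 578.84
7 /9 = 0.78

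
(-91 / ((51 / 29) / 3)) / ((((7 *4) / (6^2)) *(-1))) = 3393 / 17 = 199.59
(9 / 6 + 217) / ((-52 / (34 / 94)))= -7429 / 4888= -1.52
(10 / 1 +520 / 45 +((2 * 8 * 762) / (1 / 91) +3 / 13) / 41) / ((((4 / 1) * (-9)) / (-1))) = 129911653 / 172692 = 752.27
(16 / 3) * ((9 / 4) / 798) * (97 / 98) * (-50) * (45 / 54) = -12125 / 19551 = -0.62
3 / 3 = 1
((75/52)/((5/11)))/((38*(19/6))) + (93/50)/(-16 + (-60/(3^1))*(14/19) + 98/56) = -39078123/1033867900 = -0.04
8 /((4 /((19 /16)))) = 2.38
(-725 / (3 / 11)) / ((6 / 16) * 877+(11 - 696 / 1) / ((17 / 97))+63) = 216920 / 286959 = 0.76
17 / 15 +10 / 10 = 32 / 15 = 2.13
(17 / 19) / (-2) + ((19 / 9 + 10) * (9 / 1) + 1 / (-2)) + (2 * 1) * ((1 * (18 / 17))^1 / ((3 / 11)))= 37409 / 323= 115.82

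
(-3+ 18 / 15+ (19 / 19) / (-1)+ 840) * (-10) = -8372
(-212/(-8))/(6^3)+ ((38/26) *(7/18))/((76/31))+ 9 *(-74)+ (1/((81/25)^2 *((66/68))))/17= -29976887035/45034704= -665.64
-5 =-5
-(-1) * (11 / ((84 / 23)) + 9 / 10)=1643 / 420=3.91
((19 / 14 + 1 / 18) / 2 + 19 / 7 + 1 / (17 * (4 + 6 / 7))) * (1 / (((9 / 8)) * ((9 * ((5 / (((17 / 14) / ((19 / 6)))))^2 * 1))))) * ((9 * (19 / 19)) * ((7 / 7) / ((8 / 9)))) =2500 / 123823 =0.02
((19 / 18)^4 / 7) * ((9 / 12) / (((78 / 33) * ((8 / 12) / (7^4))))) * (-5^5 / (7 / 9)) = -219509434375 / 269568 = -814300.79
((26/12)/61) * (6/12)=13/732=0.02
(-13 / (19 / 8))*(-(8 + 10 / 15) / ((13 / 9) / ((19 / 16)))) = 39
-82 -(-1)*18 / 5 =-392 / 5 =-78.40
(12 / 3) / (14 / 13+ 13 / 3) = 156 / 211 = 0.74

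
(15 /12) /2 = 5 /8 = 0.62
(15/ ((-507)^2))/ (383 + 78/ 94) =47/ 309144264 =0.00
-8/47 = -0.17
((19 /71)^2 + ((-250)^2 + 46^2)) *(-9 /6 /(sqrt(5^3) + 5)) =977188851 /201640 - 977188851 *sqrt(5) /201640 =-5990.24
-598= -598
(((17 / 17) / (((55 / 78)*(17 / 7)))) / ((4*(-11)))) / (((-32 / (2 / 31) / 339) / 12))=277641 / 2550680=0.11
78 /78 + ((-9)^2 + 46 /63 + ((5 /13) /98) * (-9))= 948179 /11466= 82.69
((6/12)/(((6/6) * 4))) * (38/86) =19/344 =0.06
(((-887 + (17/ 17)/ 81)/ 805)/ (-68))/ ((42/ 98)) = 35923/ 950130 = 0.04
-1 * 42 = -42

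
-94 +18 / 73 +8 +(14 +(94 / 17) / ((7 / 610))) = 3562498 / 8687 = 410.10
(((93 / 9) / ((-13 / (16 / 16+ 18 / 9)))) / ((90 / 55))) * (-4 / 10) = 341 / 585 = 0.58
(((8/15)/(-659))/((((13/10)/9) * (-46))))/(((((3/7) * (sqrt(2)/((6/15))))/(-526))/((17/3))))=-0.24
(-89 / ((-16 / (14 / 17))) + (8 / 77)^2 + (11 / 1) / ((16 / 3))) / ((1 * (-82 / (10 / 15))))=-3577037 / 66120208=-0.05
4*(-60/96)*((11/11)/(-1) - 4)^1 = 25/2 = 12.50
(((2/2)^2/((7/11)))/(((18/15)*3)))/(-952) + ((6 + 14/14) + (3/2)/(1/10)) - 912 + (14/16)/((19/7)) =-889.68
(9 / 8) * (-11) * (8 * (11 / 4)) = -1089 / 4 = -272.25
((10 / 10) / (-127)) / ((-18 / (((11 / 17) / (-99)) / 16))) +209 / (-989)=-0.21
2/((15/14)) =28/15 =1.87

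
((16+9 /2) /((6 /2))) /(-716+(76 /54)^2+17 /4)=-19926 /2069687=-0.01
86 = 86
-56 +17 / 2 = -95 / 2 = -47.50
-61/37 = -1.65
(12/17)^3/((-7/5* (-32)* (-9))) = -30/34391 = -0.00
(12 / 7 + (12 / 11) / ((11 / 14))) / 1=2628 / 847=3.10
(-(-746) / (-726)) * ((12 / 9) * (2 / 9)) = -2984 / 9801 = -0.30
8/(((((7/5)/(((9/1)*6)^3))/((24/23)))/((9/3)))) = 453496320/161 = 2816747.33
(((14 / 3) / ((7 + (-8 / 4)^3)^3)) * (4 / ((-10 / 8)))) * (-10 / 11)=-448 / 33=-13.58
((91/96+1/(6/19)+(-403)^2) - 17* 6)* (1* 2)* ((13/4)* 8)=202564271/24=8440177.96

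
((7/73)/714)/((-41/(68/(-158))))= 1/709341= 0.00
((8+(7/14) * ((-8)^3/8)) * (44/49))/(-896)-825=-1131867/1372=-824.98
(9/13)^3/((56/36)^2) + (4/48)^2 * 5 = 2664029/15502032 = 0.17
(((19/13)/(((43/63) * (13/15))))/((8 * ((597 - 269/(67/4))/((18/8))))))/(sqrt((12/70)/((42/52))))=75788055 * sqrt(65)/235334062912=0.00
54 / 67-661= -44233 / 67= -660.19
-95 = -95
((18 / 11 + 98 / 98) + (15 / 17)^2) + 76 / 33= 54532 / 9537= 5.72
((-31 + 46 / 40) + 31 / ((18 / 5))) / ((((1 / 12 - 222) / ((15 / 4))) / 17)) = 64991 / 10652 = 6.10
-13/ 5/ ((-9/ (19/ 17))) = 247/ 765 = 0.32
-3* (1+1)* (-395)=2370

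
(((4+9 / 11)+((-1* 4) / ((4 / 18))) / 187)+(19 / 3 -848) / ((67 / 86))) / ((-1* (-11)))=-40429567 / 413457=-97.78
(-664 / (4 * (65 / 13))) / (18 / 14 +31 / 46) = -53452 / 3155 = -16.94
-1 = -1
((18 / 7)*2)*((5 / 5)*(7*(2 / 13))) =5.54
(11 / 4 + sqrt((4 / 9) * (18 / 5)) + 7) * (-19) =-741 / 4 - 38 * sqrt(10) / 5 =-209.28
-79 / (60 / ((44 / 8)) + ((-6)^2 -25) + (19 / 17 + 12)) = -14773 / 6550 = -2.26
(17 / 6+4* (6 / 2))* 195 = 5785 / 2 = 2892.50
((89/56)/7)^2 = 7921/153664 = 0.05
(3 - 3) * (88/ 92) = 0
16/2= 8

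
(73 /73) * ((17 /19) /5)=17 /95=0.18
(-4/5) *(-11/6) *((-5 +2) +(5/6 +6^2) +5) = 2563/45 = 56.96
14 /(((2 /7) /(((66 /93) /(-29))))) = -1078 /899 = -1.20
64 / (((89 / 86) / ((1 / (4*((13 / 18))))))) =24768 / 1157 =21.41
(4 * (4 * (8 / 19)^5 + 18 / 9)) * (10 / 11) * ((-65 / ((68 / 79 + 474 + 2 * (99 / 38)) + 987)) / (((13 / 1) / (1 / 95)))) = -8031566600 / 29989042761293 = -0.00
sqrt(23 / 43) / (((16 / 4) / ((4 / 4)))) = sqrt(989) / 172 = 0.18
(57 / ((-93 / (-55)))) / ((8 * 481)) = 1045 / 119288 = 0.01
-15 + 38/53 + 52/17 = -10113/901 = -11.22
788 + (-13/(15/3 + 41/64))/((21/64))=5920580/7581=780.98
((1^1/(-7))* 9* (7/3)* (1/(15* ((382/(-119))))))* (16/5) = 952/4775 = 0.20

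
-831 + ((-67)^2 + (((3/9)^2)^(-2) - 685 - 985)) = 2069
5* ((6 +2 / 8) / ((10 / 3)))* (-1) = -75 / 8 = -9.38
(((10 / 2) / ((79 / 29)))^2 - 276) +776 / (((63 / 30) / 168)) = 385739789 / 6241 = 61807.37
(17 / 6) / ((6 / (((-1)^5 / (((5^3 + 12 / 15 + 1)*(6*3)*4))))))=-85 / 1643328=-0.00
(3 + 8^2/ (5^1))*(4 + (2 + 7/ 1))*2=2054/ 5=410.80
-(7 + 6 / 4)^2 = -289 / 4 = -72.25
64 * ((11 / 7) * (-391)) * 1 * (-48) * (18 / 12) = 19819008 / 7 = 2831286.86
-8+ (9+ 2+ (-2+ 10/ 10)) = 2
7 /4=1.75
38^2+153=1597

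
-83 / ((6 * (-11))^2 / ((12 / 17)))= -83 / 6171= -0.01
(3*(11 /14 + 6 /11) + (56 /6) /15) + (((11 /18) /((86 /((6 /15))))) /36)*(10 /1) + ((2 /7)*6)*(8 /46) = 606310459 /123367860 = 4.91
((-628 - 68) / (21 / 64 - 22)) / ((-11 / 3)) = -133632 / 15257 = -8.76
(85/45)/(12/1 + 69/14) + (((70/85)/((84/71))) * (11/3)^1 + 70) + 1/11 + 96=134622773/797742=168.75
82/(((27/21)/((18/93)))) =1148/93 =12.34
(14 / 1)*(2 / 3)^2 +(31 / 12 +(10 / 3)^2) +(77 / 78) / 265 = 274503 / 13780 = 19.92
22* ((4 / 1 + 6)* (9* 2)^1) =3960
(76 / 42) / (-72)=-19 / 756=-0.03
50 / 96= 25 / 48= 0.52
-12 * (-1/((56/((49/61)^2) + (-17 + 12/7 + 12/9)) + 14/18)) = 18522/113621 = 0.16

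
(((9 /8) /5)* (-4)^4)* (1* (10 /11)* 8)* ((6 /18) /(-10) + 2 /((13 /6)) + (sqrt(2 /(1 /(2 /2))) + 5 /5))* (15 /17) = 1221.23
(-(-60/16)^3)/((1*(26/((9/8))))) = 30375/13312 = 2.28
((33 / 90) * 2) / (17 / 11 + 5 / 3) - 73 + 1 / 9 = -346591 / 4770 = -72.66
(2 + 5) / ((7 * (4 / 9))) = 9 / 4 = 2.25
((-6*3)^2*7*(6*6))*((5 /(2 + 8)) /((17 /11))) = 449064 /17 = 26415.53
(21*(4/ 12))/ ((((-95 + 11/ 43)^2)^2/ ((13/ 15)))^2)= 1975305846914569/ 2439229565551239905731874092800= 0.00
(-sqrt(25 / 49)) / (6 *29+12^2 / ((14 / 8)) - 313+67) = -0.07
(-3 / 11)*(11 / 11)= -3 / 11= -0.27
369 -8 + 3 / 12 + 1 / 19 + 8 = 28067 / 76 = 369.30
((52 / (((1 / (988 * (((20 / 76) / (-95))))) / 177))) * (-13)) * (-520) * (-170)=550016313600 / 19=28948227031.58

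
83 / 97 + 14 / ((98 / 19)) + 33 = 24831 / 679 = 36.57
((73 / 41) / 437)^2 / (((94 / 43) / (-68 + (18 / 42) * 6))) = -52474663 / 105615214481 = -0.00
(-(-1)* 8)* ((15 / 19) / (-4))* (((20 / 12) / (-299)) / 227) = 50 / 1289587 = 0.00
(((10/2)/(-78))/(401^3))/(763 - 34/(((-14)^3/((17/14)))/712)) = -12005/9343284241081752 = -0.00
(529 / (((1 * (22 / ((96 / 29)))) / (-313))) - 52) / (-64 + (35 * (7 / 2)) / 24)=382285632 / 901813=423.91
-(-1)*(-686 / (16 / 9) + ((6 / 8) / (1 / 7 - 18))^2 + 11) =-93718309 / 250000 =-374.87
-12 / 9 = -4 / 3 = -1.33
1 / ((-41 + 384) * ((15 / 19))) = 19 / 5145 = 0.00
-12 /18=-2 /3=-0.67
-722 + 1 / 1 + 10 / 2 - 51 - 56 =-823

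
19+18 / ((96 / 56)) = 59 / 2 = 29.50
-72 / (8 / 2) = -18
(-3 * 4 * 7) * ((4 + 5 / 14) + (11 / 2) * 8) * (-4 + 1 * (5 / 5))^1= 12186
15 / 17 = 0.88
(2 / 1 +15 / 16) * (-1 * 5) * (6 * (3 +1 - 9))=3525 / 8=440.62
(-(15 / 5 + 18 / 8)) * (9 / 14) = -27 / 8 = -3.38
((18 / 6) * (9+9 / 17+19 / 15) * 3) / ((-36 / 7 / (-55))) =211981 / 204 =1039.12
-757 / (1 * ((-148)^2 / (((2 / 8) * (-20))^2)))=-18925 / 21904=-0.86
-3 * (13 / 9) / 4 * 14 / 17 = -91 / 102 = -0.89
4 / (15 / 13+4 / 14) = 364 / 131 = 2.78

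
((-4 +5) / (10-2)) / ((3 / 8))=1 / 3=0.33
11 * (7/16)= 77/16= 4.81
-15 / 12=-5 / 4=-1.25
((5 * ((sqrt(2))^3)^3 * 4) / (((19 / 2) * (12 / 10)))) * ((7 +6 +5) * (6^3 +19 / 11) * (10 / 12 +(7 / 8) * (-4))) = -61312000 * sqrt(2) / 209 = -414872.07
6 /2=3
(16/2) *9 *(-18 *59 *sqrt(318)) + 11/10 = 11/10 -76464 *sqrt(318) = -1363547.35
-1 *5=-5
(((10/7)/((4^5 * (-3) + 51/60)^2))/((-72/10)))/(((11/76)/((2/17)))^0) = -5000/237685450527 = -0.00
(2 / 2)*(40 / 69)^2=1600 / 4761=0.34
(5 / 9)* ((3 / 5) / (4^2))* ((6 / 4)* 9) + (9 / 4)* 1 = 81 / 32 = 2.53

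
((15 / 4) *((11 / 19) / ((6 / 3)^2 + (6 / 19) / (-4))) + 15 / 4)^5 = 1476.41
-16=-16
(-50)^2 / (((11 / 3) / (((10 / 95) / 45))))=1000 / 627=1.59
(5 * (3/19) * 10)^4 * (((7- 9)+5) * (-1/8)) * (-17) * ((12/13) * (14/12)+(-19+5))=-542193750000/1694173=-320034.47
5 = 5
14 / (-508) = -7 / 254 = -0.03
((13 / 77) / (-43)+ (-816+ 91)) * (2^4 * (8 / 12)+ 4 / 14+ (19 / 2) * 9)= -4862188444 / 69531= -69928.35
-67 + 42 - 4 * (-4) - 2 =-11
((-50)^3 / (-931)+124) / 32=60111 / 7448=8.07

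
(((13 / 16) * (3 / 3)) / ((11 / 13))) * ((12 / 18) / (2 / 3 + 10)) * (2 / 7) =169 / 9856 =0.02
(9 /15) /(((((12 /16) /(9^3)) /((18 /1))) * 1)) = 52488 /5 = 10497.60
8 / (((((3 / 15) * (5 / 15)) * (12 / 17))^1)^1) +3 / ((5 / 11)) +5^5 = 16508 / 5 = 3301.60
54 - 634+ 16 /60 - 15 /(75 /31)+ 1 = -8774 /15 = -584.93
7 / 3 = 2.33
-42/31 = -1.35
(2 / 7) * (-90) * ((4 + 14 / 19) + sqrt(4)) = -173.23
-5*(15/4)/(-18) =25/24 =1.04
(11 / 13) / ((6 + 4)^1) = 11 / 130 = 0.08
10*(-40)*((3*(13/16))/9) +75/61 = -19600/183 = -107.10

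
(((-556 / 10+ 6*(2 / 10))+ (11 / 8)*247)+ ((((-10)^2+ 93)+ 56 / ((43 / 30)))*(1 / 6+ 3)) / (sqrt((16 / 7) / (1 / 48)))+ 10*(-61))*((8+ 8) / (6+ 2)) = -12991 / 20+ 189601*sqrt(21) / 6192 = -509.23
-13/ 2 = -6.50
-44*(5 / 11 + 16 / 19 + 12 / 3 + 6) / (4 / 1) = -2361 / 19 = -124.26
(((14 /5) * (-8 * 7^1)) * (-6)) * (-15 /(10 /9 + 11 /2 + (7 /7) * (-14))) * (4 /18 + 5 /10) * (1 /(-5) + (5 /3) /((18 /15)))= 155792 /95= 1639.92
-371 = -371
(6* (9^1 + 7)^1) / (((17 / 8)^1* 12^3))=4 / 153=0.03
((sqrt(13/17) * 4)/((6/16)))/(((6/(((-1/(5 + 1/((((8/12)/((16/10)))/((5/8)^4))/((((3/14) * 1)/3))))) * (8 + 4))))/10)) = -1835008 * sqrt(221)/734961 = -37.12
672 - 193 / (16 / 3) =10173 / 16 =635.81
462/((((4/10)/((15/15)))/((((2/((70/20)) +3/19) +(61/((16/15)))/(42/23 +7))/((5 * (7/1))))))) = 14680479/61712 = 237.89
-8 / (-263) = 8 / 263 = 0.03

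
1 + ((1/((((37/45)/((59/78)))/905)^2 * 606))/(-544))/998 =101277972939581/101491799891456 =1.00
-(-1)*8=8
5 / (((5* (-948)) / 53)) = -53 / 948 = -0.06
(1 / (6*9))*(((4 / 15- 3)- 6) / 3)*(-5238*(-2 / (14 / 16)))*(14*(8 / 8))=-406624 / 45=-9036.09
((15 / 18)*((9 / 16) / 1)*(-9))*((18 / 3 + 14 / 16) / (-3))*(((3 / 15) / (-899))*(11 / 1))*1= -5445 / 230144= -0.02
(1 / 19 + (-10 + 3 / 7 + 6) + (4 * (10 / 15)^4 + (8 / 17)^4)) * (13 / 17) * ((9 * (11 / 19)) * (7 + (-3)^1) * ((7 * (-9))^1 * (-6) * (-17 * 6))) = 49648487967936 / 30151081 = 1646656.98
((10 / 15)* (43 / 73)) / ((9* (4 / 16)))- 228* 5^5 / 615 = -93608396 / 80811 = -1158.36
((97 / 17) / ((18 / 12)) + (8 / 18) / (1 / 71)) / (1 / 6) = 10820 / 51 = 212.16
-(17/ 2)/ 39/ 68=-1/ 312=-0.00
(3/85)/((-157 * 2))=-3/26690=-0.00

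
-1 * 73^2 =-5329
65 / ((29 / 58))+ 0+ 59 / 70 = 9159 / 70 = 130.84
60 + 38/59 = 3578/59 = 60.64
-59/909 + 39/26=2609/1818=1.44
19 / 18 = 1.06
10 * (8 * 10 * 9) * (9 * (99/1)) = 6415200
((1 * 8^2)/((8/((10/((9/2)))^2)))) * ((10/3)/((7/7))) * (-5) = -160000/243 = -658.44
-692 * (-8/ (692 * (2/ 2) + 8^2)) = 1384/ 189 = 7.32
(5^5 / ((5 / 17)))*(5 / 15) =10625 / 3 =3541.67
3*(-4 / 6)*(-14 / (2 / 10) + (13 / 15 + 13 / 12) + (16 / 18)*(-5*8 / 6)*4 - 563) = 353567 / 270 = 1309.51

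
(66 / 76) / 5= 33 / 190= 0.17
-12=-12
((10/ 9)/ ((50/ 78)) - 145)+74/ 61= -129979/ 915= -142.05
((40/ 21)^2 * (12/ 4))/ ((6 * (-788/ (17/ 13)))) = -3400/ 1129401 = -0.00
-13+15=2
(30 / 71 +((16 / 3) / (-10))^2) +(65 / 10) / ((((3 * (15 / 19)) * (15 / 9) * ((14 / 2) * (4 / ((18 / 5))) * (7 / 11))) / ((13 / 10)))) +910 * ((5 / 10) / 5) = 14424896557 / 156555000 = 92.14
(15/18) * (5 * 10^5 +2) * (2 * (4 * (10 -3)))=70000280/3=23333426.67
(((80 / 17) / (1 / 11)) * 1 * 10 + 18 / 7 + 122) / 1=76424 / 119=642.22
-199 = -199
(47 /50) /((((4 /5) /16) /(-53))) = -4982 /5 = -996.40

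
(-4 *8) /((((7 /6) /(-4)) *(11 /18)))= 13824 /77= 179.53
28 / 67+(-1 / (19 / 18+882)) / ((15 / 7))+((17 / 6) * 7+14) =34.25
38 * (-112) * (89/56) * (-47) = 317908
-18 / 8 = -9 / 4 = -2.25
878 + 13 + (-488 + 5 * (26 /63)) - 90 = 19849 /63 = 315.06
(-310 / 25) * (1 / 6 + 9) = -341 / 3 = -113.67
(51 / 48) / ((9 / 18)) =17 / 8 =2.12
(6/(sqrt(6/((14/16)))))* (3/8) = 3* sqrt(21)/16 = 0.86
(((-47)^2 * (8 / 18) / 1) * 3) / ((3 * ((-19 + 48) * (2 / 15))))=22090 / 87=253.91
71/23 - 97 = -2160/23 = -93.91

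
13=13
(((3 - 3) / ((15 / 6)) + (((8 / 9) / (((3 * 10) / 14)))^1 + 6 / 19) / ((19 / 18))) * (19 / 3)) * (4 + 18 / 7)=172408 / 5985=28.81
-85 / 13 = -6.54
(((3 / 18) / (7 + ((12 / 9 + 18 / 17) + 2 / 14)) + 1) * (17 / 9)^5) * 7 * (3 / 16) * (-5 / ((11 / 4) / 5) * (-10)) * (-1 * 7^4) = -6887613250886375 / 982680336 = -7009006.90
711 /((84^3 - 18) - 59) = 711 /592627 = 0.00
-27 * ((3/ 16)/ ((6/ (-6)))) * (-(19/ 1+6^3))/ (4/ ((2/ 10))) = -3807/ 64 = -59.48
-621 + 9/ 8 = -4959/ 8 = -619.88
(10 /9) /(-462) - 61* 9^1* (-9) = 10272334 /2079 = 4941.00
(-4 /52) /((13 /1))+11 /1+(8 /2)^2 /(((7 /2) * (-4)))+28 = 44778 /1183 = 37.85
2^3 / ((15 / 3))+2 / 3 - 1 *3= -11 / 15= -0.73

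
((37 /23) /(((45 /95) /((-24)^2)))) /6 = 22496 /69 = 326.03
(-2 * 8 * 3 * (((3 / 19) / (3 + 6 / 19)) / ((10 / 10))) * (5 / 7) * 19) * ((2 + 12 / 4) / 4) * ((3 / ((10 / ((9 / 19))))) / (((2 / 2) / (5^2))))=-6750 / 49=-137.76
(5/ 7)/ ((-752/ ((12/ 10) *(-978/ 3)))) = 489/ 1316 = 0.37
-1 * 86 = -86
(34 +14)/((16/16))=48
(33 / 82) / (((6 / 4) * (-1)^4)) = 11 / 41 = 0.27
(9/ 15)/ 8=0.08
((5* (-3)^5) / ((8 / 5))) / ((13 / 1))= -6075 / 104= -58.41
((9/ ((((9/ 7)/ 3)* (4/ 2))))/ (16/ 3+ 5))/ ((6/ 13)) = 2.20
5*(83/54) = 415/54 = 7.69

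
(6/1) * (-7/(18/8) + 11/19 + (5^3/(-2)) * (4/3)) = -29366/57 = -515.19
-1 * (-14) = 14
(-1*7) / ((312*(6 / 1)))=-7 / 1872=-0.00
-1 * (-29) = 29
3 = 3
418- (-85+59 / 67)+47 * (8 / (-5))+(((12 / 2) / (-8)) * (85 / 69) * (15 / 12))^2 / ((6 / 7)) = 116631983417 / 272202240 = 428.48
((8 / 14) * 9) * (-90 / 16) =-405 / 14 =-28.93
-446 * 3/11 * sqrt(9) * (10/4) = -10035/11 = -912.27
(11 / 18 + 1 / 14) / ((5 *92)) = 0.00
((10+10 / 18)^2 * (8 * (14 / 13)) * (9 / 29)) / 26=505400 / 44109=11.46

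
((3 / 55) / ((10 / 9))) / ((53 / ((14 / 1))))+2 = 29339 / 14575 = 2.01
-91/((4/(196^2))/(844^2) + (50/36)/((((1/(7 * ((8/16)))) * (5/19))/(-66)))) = 1867668059712/25021963107677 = 0.07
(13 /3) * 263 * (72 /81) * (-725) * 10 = -198302000 /27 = -7344518.52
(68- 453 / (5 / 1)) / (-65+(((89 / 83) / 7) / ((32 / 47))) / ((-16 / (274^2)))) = 8403584 / 416723235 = 0.02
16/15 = 1.07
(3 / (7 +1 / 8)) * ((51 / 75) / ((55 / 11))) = 0.06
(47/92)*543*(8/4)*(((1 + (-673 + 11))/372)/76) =-5623127/433504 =-12.97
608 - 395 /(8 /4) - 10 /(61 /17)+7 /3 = 150077 /366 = 410.05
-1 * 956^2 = -913936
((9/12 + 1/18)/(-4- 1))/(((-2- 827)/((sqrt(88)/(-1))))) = -29 * sqrt(22)/74610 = -0.00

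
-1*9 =-9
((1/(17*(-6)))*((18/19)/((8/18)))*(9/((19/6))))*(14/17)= -5103/104329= -0.05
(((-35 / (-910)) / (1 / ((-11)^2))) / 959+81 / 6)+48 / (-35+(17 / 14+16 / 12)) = 204348023 / 16992521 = 12.03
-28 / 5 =-5.60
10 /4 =5 /2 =2.50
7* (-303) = -2121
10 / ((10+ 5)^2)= 2 / 45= 0.04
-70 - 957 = -1027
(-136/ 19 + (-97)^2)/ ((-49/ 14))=-357270/ 133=-2686.24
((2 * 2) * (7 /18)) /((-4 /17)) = -119 /18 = -6.61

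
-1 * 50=-50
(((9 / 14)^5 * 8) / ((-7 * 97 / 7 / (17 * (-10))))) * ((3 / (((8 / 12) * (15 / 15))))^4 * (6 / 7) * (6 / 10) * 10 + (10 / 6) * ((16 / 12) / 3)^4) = 296385813285 / 91295624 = 3246.44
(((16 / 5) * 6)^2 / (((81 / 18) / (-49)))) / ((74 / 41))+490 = -1603966 / 925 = -1734.02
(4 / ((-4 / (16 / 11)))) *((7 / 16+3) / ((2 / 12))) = -30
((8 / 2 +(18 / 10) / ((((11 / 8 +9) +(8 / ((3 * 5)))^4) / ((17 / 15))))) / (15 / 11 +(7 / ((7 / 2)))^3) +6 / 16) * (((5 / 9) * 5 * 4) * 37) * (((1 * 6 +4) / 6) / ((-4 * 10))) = -2656419276275 / 188424674928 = -14.10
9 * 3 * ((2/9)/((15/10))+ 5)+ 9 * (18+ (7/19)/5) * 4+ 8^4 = 464137/95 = 4885.65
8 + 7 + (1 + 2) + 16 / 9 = 178 / 9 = 19.78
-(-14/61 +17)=-1023/61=-16.77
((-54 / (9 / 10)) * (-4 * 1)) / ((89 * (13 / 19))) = 4560 / 1157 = 3.94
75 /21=25 /7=3.57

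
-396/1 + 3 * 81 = -153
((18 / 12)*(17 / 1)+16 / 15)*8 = 3188 / 15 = 212.53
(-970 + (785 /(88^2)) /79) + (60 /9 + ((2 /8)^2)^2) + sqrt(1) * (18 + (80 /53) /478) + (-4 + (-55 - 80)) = -100833981867925 /92992399104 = -1084.32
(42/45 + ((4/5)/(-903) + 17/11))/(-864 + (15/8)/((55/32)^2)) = -1353715/471669408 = -0.00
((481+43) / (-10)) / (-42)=131 / 105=1.25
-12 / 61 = -0.20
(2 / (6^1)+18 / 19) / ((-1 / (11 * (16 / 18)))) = -6424 / 513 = -12.52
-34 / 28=-17 / 14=-1.21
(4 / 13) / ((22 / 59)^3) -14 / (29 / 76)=-30864793 / 1003574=-30.75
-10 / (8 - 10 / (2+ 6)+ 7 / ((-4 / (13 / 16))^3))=-2621440 / 1754093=-1.49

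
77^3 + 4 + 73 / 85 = 38805718 / 85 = 456537.86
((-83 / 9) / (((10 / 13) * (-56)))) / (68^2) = 1079 / 23304960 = 0.00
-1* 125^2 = -15625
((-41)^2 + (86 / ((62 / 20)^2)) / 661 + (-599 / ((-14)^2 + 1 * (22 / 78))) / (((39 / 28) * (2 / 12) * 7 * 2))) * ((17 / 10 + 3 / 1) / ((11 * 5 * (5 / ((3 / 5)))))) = 17.23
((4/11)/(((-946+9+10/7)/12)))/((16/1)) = -0.00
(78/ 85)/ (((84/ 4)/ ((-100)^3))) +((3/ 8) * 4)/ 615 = -2131999881/ 48790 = -43697.48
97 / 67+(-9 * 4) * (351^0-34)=79693 / 67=1189.45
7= 7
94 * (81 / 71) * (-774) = -5893236 / 71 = -83003.32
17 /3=5.67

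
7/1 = 7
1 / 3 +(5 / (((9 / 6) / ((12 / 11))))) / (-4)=-0.58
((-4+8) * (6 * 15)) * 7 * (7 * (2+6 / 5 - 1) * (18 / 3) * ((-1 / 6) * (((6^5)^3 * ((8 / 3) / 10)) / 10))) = -12164625920950272 / 25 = -486585036838010.88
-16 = -16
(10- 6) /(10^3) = 1 /250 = 0.00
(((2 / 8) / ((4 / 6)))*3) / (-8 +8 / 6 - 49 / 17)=-459 / 3896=-0.12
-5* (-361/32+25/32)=105/2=52.50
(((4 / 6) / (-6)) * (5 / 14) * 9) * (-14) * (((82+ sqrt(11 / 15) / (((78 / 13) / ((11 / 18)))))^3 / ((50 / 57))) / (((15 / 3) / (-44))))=-27744965.10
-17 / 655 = -0.03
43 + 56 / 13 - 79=-412 / 13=-31.69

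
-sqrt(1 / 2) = -sqrt(2) / 2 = -0.71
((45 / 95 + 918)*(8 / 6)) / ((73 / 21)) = 488628 / 1387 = 352.29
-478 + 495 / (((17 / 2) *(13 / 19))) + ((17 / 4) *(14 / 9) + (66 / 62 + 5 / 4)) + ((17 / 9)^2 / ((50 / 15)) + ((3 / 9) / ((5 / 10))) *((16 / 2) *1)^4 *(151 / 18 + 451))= 4639426764353 / 3699540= 1254055.04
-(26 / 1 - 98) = 72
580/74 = 290/37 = 7.84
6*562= 3372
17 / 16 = 1.06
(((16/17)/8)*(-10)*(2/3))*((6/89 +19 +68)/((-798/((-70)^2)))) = 12054000/28747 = 419.31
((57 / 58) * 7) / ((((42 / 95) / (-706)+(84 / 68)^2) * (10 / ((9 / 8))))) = 331453233 / 653261888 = 0.51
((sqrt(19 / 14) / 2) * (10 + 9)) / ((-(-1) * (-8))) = -1.38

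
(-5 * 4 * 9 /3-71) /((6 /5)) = -655 /6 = -109.17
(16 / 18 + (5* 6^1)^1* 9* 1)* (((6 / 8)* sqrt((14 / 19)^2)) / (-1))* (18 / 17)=-51198 / 323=-158.51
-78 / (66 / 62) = -806 / 11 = -73.27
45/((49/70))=450/7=64.29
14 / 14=1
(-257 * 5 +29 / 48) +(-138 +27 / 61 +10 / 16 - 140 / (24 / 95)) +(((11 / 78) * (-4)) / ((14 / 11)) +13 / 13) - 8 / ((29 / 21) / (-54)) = -12843114647 / 7726992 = -1662.11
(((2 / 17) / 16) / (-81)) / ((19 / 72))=-1 / 2907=-0.00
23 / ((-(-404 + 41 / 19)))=437 / 7635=0.06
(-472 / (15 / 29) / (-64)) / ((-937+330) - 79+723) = 1711 / 4440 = 0.39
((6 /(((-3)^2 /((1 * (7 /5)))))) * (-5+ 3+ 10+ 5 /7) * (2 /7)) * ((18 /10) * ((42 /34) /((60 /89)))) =16287 /2125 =7.66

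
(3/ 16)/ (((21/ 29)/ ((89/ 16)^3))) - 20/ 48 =60758863/ 1376256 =44.15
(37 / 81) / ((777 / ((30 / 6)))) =5 / 1701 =0.00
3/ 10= 0.30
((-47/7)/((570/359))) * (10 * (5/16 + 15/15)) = -16873/304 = -55.50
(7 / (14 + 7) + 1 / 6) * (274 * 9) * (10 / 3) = 4110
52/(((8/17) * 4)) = 221/8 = 27.62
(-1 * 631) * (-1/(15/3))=631/5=126.20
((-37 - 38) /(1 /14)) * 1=-1050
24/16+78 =159/2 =79.50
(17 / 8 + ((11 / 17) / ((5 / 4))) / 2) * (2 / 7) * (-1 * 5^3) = -40525 / 476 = -85.14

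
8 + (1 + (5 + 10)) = 24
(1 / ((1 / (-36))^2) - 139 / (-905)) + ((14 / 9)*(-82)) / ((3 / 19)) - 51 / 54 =23817151 / 48870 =487.36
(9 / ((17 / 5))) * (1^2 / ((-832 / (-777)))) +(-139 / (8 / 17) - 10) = -4284259 / 14144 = -302.90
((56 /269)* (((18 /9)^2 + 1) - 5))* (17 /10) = 0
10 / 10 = 1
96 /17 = 5.65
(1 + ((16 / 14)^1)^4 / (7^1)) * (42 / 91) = 125418 / 218491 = 0.57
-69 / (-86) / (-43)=-69 / 3698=-0.02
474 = 474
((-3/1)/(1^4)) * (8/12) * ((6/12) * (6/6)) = -1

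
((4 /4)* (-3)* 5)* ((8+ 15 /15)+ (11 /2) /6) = -595 /4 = -148.75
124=124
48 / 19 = 2.53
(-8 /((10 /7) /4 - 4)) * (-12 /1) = -448 /17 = -26.35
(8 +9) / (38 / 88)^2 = 32912 / 361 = 91.17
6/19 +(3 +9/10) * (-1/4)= -501/760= -0.66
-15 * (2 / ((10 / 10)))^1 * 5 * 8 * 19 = -22800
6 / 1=6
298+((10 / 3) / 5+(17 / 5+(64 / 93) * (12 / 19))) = 2672599 / 8835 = 302.50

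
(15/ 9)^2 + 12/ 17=533/ 153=3.48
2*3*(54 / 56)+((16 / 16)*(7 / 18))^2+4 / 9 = 14473 / 2268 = 6.38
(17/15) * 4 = 68/15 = 4.53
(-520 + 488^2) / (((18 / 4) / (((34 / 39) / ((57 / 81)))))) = 16158432 / 247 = 65418.75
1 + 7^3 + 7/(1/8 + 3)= 8656/25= 346.24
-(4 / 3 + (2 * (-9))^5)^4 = -1032604218982420896100000000 / 81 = -12748200234350875260493830.00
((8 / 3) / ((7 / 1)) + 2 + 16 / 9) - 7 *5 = -30.84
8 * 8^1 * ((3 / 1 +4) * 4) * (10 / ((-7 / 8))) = -20480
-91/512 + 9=4517/512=8.82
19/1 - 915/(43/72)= -65063/43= -1513.09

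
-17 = -17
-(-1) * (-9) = -9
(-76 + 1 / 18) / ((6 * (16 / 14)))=-9569 / 864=-11.08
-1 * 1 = -1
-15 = -15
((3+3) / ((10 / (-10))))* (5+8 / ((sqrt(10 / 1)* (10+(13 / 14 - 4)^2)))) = -30 - 4704* sqrt(10) / 19045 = -30.78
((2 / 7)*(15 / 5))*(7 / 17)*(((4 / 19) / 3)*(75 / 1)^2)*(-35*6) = -9450000 / 323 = -29256.97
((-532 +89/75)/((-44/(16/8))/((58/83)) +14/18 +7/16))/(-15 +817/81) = -2244384936/628825075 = -3.57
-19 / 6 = -3.17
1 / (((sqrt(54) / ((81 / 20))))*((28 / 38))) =171*sqrt(6) / 560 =0.75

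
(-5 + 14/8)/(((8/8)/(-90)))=585/2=292.50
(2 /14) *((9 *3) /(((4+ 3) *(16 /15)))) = 405 /784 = 0.52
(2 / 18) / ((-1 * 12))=-1 / 108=-0.01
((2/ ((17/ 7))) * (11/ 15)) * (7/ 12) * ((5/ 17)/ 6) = 539/ 31212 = 0.02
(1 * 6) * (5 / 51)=10 / 17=0.59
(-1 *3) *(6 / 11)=-18 / 11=-1.64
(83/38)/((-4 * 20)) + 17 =51597/3040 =16.97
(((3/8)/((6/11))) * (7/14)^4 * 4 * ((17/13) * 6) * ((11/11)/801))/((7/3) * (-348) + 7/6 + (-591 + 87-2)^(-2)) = -0.00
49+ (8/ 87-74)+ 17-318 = -28354/ 87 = -325.91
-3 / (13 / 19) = -57 / 13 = -4.38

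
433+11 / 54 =23393 / 54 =433.20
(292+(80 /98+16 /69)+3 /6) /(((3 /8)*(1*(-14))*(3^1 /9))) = -3969946 /23667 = -167.74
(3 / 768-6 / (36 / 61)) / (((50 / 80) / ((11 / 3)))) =-17171 / 288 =-59.62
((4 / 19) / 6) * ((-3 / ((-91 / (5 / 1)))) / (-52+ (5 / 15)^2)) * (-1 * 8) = 720 / 807443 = 0.00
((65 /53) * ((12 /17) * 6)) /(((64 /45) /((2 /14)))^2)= 1184625 /22604288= 0.05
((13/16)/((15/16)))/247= 1/285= 0.00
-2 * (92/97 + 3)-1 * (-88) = 7770/97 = 80.10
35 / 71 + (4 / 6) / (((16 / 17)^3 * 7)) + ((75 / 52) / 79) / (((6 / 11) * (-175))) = 1903563973 / 3136014336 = 0.61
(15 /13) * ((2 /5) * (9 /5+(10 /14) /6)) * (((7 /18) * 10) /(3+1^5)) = 31 /36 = 0.86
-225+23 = -202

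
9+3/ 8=75/ 8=9.38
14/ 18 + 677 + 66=6694/ 9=743.78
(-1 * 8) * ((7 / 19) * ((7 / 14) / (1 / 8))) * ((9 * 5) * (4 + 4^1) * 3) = -12732.63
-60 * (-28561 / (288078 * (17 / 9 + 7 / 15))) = 6426225 / 2544689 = 2.53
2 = 2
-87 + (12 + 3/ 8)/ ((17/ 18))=-5025/ 68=-73.90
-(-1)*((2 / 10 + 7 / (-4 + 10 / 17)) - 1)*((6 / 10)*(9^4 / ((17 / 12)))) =-97667046 / 12325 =-7924.30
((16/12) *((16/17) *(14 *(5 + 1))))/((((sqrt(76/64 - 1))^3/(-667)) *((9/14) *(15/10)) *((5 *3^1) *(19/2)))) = -4283826176 *sqrt(3)/1177335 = -6302.20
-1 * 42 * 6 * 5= -1260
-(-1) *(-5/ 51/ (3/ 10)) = -50/ 153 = -0.33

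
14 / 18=7 / 9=0.78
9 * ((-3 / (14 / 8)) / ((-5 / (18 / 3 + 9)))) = 324 / 7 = 46.29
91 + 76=167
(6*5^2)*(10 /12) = 125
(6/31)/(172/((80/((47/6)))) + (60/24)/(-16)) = 0.01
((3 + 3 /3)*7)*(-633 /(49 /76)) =-192432 /7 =-27490.29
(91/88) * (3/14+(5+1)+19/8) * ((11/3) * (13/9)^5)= 2321695129/11337408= 204.78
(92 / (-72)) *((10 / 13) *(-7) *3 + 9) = 713 / 78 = 9.14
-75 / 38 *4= -150 / 19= -7.89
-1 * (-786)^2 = -617796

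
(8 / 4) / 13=2 / 13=0.15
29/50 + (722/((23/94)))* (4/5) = 2715387/1150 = 2361.21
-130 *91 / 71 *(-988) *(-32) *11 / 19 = -216536320 / 71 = -3049807.32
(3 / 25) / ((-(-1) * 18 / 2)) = 1 / 75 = 0.01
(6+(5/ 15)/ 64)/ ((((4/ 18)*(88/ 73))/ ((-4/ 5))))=-252507/ 14080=-17.93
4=4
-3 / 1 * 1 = -3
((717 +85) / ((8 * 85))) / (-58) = -401 / 19720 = -0.02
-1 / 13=-0.08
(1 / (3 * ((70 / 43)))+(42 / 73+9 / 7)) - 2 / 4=12002 / 7665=1.57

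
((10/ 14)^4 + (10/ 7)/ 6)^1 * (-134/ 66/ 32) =-120265/ 3803184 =-0.03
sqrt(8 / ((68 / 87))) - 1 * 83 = -83 + sqrt(2958) / 17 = -79.80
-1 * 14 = -14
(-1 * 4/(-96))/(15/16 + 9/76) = 38/963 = 0.04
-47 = -47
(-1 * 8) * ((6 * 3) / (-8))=18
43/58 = 0.74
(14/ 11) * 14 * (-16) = -3136/ 11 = -285.09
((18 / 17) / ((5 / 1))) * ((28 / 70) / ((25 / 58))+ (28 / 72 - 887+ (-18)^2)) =-1263787 / 10625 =-118.94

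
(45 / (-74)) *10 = -225 / 37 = -6.08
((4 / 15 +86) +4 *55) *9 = 13782 / 5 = 2756.40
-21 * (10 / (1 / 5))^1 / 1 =-1050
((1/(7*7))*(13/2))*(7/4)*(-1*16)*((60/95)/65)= -24/665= -0.04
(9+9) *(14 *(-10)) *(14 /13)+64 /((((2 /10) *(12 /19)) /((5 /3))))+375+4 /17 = -2971897 /1989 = -1494.17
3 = 3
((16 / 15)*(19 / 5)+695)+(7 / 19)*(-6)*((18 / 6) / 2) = 991426 / 1425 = 695.74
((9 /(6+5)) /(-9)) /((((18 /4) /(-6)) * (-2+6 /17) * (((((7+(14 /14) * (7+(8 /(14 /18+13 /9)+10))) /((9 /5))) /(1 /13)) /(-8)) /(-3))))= -204 /23023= -0.01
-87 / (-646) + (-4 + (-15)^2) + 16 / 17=143461 / 646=222.08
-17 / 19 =-0.89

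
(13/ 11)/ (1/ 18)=234/ 11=21.27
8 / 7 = 1.14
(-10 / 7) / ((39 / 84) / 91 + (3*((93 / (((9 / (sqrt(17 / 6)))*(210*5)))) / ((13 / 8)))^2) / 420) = -251535375000 / 898471321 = -279.96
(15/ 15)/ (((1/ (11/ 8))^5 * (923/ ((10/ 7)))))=805255/ 105857024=0.01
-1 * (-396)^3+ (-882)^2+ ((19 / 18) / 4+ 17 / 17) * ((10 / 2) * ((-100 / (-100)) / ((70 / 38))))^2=31690042933 / 504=62877069.31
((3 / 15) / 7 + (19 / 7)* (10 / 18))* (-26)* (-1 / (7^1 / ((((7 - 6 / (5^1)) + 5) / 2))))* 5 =37752 / 245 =154.09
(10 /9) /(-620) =-1 /558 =-0.00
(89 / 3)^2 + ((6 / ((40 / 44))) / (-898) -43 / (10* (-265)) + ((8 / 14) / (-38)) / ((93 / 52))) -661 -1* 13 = 4550094908092 / 22075881975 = 206.11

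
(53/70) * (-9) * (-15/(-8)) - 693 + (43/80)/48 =-18970979/26880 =-705.77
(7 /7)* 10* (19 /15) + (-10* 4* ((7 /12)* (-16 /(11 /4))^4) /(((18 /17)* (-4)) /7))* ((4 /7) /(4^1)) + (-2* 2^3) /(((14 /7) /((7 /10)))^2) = 62496082507 /9882675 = 6323.80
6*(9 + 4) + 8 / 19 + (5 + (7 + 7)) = 1851 / 19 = 97.42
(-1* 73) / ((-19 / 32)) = 2336 / 19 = 122.95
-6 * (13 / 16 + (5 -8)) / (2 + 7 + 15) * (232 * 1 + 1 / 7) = 8125 / 64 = 126.95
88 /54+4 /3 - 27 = -649 /27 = -24.04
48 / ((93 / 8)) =128 / 31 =4.13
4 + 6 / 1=10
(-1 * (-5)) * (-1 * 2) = -10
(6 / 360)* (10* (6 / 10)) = 1 / 10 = 0.10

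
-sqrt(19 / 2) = -sqrt(38) / 2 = -3.08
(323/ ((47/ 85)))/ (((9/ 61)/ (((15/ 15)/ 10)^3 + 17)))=632722439/ 9400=67310.90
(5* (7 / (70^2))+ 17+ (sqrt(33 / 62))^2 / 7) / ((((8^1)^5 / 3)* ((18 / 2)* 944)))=74141 / 402747555840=0.00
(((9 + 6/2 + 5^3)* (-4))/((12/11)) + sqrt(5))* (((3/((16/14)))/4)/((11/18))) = -8631/16 + 189* sqrt(5)/176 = -537.04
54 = 54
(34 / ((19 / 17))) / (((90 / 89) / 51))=437257 / 285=1534.24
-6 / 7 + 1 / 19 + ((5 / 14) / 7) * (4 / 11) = -8049 / 10241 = -0.79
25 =25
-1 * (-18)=18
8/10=0.80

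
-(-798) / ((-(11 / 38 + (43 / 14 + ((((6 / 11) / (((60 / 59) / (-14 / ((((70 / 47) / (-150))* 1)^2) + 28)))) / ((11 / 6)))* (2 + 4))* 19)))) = 21403690 / 127008487931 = 0.00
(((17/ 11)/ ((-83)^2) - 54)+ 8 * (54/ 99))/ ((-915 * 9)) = 3761377/ 624040065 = 0.01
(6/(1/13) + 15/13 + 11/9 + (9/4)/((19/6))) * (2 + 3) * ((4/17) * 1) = 3605110/37791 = 95.40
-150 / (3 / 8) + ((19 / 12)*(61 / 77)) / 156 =-57656441 / 144144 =-399.99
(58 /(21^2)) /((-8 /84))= -29 /21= -1.38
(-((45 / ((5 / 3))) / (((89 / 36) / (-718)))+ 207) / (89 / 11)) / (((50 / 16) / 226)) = 13513359024 / 198025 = 68240.67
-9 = -9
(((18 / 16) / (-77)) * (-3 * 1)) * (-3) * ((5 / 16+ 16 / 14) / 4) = -13203 / 275968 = -0.05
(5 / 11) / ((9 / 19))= 95 / 99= 0.96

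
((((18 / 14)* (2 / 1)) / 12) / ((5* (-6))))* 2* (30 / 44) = -3 / 308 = -0.01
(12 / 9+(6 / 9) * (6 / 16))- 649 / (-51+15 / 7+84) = -2769 / 164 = -16.88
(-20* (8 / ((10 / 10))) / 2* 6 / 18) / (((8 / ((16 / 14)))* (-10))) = 8 / 21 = 0.38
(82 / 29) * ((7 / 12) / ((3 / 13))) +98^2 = 5017019 / 522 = 9611.15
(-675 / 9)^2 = 5625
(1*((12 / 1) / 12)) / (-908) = -1 / 908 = -0.00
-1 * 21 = -21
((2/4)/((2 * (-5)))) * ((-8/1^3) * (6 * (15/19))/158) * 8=144/1501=0.10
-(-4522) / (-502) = -2261 / 251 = -9.01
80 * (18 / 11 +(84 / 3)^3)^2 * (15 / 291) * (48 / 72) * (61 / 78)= 1036203758.03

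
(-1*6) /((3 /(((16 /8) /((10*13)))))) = -2 /65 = -0.03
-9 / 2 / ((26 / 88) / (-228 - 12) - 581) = 47520 / 6135373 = 0.01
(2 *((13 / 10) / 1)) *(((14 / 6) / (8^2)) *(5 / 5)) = 91 / 960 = 0.09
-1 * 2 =-2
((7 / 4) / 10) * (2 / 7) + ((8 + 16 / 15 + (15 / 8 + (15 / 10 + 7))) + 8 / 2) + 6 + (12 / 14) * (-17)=12533 / 840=14.92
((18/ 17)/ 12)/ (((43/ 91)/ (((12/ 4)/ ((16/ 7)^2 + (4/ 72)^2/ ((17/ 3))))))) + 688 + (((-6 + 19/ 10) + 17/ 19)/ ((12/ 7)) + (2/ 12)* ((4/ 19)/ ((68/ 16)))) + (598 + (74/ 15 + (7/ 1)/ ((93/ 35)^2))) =582816567023536909/ 451736078859720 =1290.17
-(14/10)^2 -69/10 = -443/50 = -8.86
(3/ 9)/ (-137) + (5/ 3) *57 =39044/ 411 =95.00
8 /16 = 1 /2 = 0.50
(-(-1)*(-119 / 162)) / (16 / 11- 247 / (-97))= -126973 / 691578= -0.18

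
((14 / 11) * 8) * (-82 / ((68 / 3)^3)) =-7749 / 108086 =-0.07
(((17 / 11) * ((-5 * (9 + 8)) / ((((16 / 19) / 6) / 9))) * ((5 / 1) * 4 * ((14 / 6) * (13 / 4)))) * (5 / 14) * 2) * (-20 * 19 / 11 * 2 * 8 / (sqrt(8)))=15258116250 * sqrt(2) / 121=178332520.14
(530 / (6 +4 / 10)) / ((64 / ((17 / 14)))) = 22525 / 14336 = 1.57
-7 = -7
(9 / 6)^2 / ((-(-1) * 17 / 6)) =27 / 34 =0.79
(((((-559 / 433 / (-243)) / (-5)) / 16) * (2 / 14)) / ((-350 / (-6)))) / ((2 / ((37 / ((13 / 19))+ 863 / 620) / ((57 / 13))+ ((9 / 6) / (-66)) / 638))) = -1753913697133 / 1704939197844960000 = -0.00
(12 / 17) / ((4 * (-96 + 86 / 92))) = -138 / 74341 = -0.00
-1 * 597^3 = -212776173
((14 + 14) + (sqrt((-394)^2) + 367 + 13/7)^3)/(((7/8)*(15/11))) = 13400051597152/36015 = 372068626.88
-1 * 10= -10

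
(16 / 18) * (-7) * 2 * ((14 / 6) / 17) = -784 / 459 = -1.71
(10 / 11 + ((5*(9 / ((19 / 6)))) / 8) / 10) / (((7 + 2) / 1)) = 1817 / 15048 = 0.12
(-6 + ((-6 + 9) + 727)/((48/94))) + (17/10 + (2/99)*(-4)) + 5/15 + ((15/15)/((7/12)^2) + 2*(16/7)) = 139034129/97020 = 1433.05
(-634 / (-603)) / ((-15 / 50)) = -6340 / 1809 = -3.50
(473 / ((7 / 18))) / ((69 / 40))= 113520 / 161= 705.09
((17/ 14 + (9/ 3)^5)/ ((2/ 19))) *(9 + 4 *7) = 2403557/ 28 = 85841.32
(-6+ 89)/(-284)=-83/284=-0.29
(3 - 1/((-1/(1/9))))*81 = 252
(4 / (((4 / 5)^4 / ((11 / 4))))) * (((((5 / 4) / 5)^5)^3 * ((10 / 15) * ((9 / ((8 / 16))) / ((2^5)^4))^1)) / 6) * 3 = 20625 / 144115188075855872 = 0.00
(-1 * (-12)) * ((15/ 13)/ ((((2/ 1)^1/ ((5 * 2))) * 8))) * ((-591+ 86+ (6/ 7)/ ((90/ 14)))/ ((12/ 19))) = -719435/ 104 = -6917.64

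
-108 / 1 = -108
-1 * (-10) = 10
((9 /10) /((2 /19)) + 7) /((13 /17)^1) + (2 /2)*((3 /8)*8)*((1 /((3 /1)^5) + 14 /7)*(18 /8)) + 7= 47809 /1170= 40.86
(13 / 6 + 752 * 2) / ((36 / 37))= 334369 / 216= 1548.00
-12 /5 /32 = -3 /40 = -0.08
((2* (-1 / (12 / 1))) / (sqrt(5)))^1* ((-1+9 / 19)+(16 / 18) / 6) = 97* sqrt(5) / 7695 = 0.03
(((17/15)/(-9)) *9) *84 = -476/5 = -95.20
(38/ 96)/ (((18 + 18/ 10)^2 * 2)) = 475/ 940896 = 0.00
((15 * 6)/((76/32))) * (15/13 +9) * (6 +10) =1520640/247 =6156.44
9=9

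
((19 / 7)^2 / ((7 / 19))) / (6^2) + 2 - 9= -79577 / 12348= -6.44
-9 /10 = -0.90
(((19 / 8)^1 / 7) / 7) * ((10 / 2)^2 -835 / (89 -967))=8835 / 7024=1.26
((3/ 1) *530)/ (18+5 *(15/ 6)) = 52.13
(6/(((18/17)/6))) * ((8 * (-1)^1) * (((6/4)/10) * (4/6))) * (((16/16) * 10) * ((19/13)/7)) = -5168/91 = -56.79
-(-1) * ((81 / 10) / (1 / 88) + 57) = 3849 / 5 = 769.80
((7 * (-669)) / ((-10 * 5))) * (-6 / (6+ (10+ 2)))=-1561 / 50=-31.22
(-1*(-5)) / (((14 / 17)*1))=85 / 14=6.07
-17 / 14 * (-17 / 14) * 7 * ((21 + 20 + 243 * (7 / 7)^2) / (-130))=-20519 / 910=-22.55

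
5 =5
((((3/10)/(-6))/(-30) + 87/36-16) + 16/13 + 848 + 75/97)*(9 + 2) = 6961208221/756600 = 9200.65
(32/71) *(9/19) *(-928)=-267264/1349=-198.12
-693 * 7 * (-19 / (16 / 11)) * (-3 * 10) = -15207885 / 8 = -1900985.62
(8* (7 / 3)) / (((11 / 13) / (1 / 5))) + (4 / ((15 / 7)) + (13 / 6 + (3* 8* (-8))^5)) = -28701118954591 / 110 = -260919263223.55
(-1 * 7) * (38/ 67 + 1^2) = -735/ 67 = -10.97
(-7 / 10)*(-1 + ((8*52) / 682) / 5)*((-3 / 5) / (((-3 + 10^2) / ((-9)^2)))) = -2546397 / 8269250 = -0.31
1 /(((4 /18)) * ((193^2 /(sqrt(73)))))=9 * sqrt(73) /74498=0.00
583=583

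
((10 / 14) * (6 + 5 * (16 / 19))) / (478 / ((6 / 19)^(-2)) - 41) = 18430 / 16849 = 1.09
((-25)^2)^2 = 390625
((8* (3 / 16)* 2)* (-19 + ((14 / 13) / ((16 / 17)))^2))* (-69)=39608001 / 10816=3661.98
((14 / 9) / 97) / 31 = 0.00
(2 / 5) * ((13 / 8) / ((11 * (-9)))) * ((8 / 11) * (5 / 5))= -26 / 5445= -0.00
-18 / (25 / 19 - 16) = 38 / 31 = 1.23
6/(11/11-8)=-6/7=-0.86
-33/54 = -11/18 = -0.61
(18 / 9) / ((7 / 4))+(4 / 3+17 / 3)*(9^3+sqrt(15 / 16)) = 7*sqrt(15) / 4+35729 / 7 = 5110.92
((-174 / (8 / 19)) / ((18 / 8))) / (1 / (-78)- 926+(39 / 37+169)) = 530062 / 2181697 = 0.24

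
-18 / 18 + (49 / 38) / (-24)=-961 / 912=-1.05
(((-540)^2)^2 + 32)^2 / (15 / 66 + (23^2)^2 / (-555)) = -88280694861531336818903040 / 6153727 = -14345890687307275220.19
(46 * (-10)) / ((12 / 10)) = -1150 / 3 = -383.33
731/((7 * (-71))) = -731/497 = -1.47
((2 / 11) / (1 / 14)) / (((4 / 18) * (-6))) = -21 / 11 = -1.91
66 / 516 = 11 / 86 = 0.13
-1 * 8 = -8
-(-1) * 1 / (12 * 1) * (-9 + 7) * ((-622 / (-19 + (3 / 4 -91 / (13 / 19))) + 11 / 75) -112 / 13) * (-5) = -513937 / 141570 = -3.63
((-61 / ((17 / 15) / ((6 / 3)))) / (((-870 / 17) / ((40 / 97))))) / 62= 1220 / 87203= 0.01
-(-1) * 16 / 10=8 / 5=1.60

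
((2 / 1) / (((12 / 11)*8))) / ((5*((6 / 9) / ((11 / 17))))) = 121 / 2720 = 0.04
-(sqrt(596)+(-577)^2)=-332929 - 2 * sqrt(149)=-332953.41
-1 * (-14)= 14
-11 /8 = -1.38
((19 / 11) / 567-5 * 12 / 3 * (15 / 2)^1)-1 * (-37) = -704762 / 6237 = -113.00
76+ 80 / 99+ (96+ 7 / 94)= 1608845 / 9306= 172.88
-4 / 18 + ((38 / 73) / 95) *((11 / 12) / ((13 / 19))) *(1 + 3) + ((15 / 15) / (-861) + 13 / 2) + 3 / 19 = 3010490009 / 465740730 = 6.46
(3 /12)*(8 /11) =2 /11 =0.18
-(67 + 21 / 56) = -539 / 8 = -67.38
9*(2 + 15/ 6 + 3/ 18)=42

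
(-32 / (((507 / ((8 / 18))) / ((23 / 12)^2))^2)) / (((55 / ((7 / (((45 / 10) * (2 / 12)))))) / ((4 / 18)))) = -0.00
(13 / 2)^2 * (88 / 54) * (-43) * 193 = -15427841 / 27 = -571401.52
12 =12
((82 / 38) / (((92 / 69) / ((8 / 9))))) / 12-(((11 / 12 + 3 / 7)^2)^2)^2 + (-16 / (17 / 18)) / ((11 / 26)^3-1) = 587508121356685448867 / 76060717186566389760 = 7.72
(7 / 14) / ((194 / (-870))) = -435 / 194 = -2.24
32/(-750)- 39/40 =-3053/3000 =-1.02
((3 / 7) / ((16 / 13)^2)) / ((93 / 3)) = 507 / 55552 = 0.01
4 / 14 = 2 / 7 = 0.29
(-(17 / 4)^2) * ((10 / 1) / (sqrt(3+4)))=-1445 * sqrt(7) / 56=-68.27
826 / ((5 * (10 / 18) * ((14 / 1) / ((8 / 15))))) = 1416 / 125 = 11.33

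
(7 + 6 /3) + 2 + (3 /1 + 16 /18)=134 /9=14.89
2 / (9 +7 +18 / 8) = 8 / 73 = 0.11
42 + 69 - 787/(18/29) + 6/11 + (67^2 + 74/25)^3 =280409583048836627/3093750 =90637440985.48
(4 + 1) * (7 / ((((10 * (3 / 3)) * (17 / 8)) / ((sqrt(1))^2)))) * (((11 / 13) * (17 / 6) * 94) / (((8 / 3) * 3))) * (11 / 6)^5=582843569 / 606528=960.95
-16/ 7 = -2.29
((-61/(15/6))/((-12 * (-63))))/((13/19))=-1159/24570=-0.05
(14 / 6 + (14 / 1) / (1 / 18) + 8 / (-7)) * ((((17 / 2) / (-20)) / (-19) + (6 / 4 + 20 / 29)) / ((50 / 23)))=1987351041 / 7714000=257.63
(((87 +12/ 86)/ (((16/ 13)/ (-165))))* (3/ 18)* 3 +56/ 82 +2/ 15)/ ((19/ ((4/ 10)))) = -4942257973/ 40196400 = -122.95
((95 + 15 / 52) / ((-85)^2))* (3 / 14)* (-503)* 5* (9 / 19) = -13458771 / 3997448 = -3.37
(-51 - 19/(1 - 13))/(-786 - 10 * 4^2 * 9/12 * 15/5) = 593/13752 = 0.04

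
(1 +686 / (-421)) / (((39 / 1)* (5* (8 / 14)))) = -371 / 65676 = -0.01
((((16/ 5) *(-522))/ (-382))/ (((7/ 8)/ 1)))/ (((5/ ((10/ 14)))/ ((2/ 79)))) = 66816/ 3696805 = 0.02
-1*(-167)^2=-27889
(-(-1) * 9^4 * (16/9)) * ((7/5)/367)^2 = 571536/3367225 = 0.17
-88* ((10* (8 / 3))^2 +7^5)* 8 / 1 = -110994752 / 9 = -12332750.22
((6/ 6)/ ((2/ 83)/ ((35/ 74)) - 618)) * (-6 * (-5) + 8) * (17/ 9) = -938315/ 8078139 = -0.12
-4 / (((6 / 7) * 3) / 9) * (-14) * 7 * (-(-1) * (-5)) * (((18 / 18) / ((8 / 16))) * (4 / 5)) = -10976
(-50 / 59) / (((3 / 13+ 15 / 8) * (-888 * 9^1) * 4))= 325 / 25816158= 0.00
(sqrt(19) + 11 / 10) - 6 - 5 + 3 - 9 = -159 / 10 + sqrt(19) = -11.54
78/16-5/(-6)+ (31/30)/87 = 59719/10440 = 5.72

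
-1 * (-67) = 67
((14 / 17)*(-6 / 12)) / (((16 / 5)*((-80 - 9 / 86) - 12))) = 1505 / 1077256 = 0.00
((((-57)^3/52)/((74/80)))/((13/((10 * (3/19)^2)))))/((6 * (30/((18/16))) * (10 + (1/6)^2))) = -10935/237614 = -0.05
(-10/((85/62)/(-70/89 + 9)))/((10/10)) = -5332/89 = -59.91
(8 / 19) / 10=4 / 95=0.04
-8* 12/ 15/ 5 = -1.28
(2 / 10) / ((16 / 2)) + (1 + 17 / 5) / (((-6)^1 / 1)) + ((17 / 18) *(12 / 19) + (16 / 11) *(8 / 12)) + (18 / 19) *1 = 9055 / 5016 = 1.81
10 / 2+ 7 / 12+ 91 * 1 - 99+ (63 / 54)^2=-19 / 18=-1.06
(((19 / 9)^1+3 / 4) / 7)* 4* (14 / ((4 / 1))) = 5.72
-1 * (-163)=163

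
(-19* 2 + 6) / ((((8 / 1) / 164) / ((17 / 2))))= -5576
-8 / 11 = -0.73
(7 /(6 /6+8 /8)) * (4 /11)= 1.27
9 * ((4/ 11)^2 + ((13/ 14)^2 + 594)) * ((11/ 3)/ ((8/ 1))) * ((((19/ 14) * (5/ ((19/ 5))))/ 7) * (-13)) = -13758116775/ 1690304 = -8139.43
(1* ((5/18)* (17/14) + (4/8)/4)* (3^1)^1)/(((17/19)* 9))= 4427/25704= 0.17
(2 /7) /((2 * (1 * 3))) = 1 /21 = 0.05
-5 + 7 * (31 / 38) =27 / 38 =0.71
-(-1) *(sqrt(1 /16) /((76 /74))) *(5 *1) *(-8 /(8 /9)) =-1665 /152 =-10.95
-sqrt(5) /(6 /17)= -17 *sqrt(5) /6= -6.34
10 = 10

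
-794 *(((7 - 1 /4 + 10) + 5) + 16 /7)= -267181 /14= -19084.36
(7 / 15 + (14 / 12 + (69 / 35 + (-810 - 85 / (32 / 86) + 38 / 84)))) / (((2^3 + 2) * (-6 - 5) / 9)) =5213277 / 61600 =84.63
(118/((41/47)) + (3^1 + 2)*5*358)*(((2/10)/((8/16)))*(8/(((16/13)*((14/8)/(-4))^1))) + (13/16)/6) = -454282153/8610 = -52762.15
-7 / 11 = -0.64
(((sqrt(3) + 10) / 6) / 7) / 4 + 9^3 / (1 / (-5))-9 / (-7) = -306067 / 84 + sqrt(3) / 168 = -3643.64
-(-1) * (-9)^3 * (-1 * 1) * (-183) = -133407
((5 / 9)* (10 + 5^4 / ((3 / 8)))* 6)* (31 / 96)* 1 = 389825 / 216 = 1804.75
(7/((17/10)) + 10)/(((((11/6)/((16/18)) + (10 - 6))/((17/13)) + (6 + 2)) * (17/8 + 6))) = 6144/44681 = 0.14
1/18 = 0.06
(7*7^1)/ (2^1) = 49/ 2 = 24.50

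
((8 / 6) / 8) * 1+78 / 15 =5.37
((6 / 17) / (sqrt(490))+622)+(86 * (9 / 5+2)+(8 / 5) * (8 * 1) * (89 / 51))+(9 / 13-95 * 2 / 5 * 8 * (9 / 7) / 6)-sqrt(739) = -sqrt(739)+3 * sqrt(10) / 595+4207933 / 4641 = 879.52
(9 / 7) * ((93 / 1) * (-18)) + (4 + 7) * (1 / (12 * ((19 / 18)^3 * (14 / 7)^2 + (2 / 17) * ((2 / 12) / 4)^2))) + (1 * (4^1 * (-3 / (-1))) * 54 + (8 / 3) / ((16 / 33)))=-39143502215 / 26120206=-1498.59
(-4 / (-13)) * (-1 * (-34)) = 136 / 13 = 10.46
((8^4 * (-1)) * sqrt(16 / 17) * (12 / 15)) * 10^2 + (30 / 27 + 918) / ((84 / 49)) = 14476 / 27 - 1310720 * sqrt(17) / 17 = -317360.15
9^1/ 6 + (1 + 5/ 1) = 15/ 2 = 7.50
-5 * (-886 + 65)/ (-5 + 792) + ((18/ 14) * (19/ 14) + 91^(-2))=90732097/ 13034294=6.96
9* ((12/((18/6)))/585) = 4/65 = 0.06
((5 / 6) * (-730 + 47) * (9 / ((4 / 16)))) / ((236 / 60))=-307350 / 59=-5209.32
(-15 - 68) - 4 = -87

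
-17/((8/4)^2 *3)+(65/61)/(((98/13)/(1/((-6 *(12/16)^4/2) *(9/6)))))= -13212839/8715924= -1.52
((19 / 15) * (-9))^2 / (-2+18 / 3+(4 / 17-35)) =-55233 / 13075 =-4.22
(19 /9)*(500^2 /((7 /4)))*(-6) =-38000000 /21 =-1809523.81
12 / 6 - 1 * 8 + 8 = 2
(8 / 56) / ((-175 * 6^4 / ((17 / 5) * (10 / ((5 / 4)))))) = -17 / 992250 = -0.00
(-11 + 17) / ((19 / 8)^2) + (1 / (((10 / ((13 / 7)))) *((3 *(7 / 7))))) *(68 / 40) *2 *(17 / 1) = 1759477 / 379050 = 4.64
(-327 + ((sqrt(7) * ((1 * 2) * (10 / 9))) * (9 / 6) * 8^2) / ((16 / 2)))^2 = 1007161 / 9 - 17440 * sqrt(7) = 65764.87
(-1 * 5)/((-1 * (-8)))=-5/8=-0.62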